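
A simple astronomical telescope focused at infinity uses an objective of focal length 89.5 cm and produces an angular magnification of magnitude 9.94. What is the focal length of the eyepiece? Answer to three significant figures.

9.00 cm

|M| = f_obj/f_eye, so f_eye = f_obj/|M| = 89.5/9.94 = 9.004 cm.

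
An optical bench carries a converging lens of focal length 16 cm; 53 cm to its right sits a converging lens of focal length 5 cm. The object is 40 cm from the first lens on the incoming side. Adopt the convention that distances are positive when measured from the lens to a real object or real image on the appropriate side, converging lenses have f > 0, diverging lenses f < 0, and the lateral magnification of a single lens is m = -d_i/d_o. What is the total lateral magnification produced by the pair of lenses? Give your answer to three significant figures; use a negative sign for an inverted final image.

First lens: d_i1 = 1/(1/16 - 1/40) = 26.667 cm.
m_1 = -(26.667)/40 = -0.6667.
That image sits 26.333 cm in front of the second lens, so d_o2 = 26.333 cm.
Second lens: d_i2 = 1/(1/5 - 1/(26.333)) = 6.172 cm.
m_2 = -(6.172)/(26.333) = -0.2344.
The system's lateral magnification is m_1 m_2 = (-0.6667)(-0.2344) = 0.1563.

0.156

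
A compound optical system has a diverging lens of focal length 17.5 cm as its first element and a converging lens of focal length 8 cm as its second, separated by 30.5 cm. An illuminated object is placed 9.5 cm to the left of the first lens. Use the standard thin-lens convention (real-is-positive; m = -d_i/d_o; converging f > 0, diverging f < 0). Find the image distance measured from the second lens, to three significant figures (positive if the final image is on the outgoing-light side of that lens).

10.2 cm

Lens 1: 1/d_i1 = 1/f_1 - 1/d_o1 = 1/(-17.5) - 1/9.5 = -0.16241 cm^-1, so d_i1 = -6.157 cm.
The intermediate image is virtual, 6.157 cm to the left of lens 1, so d_o2 = L - d_i1 = 30.5 - (-6.157) = 36.657 cm.
Lens 2: 1/d_i2 = 1/f_2 - 1/d_o2 = 1/8 - 1/(36.657) = 0.09772 cm^-1, so d_i2 = 10.233 cm.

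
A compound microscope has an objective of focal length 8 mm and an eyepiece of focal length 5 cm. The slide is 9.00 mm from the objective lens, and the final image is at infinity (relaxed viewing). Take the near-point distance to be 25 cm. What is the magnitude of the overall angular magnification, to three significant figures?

Convert to cm: f_obj = 8 mm = 0.8 cm; d_o = 9.00 mm = 0.90 cm.
Objective: 1/d_i = 1/f_obj - 1/d_o = 1/0.8 - 1/0.90 = 0.13889 cm^-1, so d_i = 7.200 cm.
m_obj = -d_i/d_o = -7.200/0.90 = -8.000.
Eyepiece angular magnification (image at infinity): M_eye = D/f_e = 25/5 = 5.000.
Overall M = m_obj x M_eye = (-8.000)(5.000) = -40.00.
|M| = 40.00.

40.0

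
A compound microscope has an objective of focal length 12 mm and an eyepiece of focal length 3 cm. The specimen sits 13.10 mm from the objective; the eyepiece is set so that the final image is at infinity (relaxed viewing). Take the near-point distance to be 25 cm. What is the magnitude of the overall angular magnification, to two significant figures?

Convert to cm: f_obj = 12 mm = 1.2 cm; d_o = 13.10 mm = 1.31 cm.
Objective: 1/d_i = 1/f_obj - 1/d_o = 1/1.2 - 1/1.31 = 0.06997 cm^-1, so d_i = 14.291 cm.
m_obj = -d_i/d_o = -14.291/1.31 = -10.909.
Eyepiece angular magnification (image at infinity): M_eye = D/f_e = 25/3 = 8.333.
Overall M = m_obj x M_eye = (-10.909)(8.333) = -90.91.
|M| = 90.91.

91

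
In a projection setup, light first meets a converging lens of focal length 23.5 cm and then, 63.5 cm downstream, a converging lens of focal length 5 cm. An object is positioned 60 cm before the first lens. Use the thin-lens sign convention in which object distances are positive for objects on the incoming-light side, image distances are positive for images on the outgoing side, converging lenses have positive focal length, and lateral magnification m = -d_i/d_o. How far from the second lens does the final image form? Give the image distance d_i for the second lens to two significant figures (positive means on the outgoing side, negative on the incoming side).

Applying the thin-lens equation to the first lens, 1/23.5 = 1/60 + 1/d_i1, which gives d_i1 = 38.630 cm.
That image sits 24.870 cm in front of the second lens, so d_o2 = 24.870 cm.
Applying the thin-lens equation again with f_2 = 5 cm and d_o2 = 24.870 cm gives d_i2 = 6.258 cm.

6.3 cm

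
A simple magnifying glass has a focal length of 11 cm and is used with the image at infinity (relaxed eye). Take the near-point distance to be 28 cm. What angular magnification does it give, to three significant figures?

2.55

M = D/f = 28/11 = 2.545.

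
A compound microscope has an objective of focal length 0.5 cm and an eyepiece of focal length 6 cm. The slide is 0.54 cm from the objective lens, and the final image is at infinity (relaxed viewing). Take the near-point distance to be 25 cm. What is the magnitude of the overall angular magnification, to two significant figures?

Objective: 1/d_i = 1/f_obj - 1/d_o = 1/0.5 - 1/0.54 = 0.14815 cm^-1, so d_i = 6.750 cm.
m_obj = -d_i/d_o = -6.750/0.54 = -12.500.
Eyepiece angular magnification (image at infinity): M_eye = D/f_e = 25/6 = 4.167.
Overall M = m_obj x M_eye = (-12.500)(4.167) = -52.08.
|M| = 52.08.

52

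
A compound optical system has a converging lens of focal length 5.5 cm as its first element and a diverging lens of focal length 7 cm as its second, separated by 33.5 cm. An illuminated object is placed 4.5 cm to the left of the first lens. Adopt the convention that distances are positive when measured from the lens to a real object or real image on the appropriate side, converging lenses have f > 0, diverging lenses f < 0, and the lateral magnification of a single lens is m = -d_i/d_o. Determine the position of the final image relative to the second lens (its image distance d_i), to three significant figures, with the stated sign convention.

-6.25 cm

Applying the thin-lens equation to the first lens, 1/5.5 = 1/4.5 + 1/d_i1, which gives d_i1 = -24.750 cm.
The intermediate image is virtual, 24.750 cm to the left of lens 1, so d_o2 = L - d_i1 = 33.5 - (-24.750) = 58.250 cm.
Applying the thin-lens equation again with f_2 = -7 cm and d_o2 = 58.250 cm gives d_i2 = -6.249 cm.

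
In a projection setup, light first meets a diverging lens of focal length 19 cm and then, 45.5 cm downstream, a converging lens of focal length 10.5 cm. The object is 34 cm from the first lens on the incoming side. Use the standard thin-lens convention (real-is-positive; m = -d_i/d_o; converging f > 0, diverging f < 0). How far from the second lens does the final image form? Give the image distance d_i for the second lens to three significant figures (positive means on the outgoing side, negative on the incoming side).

12.8 cm

Lens 1: 1/d_i1 = 1/f_1 - 1/d_o1 = 1/(-19) - 1/34 = -0.08204 cm^-1, so d_i1 = -12.189 cm.
The intermediate image is virtual, 12.189 cm to the left of lens 1, so d_o2 = L - d_i1 = 45.5 - (-12.189) = 57.689 cm.
Lens 2: 1/d_i2 = 1/f_2 - 1/d_o2 = 1/10.5 - 1/(57.689) = 0.07790 cm^-1, so d_i2 = 12.836 cm.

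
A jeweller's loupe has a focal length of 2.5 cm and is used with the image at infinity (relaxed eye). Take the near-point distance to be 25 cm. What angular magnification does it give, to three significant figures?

10.0

M = D/f = 25/2.5 = 10.000.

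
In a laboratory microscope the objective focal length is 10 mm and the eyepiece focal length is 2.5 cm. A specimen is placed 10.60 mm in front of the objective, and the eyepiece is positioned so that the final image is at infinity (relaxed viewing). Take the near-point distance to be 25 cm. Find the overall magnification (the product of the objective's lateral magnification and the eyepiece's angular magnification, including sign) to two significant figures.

-170

Convert to cm: f_obj = 10 mm = 1 cm; d_o = 10.60 mm = 1.06 cm.
Objective: 1/d_i = 1/f_obj - 1/d_o = 1/1 - 1/1.06 = 0.05660 cm^-1, so d_i = 17.667 cm.
m_obj = -d_i/d_o = -17.667/1.06 = -16.667.
Eyepiece angular magnification (image at infinity): M_eye = D/f_e = 25/2.5 = 10.000.
Overall M = m_obj x M_eye = (-16.667)(10.000) = -166.67.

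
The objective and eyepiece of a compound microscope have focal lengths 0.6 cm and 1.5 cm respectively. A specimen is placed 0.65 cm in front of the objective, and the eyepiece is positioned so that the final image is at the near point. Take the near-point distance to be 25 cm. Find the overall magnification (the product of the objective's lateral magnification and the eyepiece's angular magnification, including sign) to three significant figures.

-212

Objective: 1/d_i = 1/f_obj - 1/d_o = 1/0.6 - 1/0.65 = 0.12821 cm^-1, so d_i = 7.800 cm.
m_obj = -d_i/d_o = -7.800/0.65 = -12.000.
Eyepiece angular magnification (image at near point): M_eye = 1 + D/f_e = 1 + 25/1.5 = 17.667.
Overall M = m_obj x M_eye = (-12.000)(17.667) = -212.00.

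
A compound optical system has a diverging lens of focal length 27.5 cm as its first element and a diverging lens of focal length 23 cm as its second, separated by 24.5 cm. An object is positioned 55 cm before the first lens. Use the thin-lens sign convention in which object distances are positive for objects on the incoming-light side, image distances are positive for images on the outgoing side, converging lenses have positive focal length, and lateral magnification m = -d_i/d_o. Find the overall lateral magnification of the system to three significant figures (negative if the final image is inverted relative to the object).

First lens: d_i1 = 1/(1/(-27.5) - 1/55) = -18.333 cm.
m_1 = -(-18.333)/55 = 0.3333.
With d_i1 < 0 the first image is virtual and lies on the object side; the object distance for lens 2 is d_o2 = 24.5 - (-18.333) = 42.833 cm.
Second lens: d_i2 = 1/(1/(-23) - 1/(42.833)) = -14.965 cm.
m_2 = -(-14.965)/(42.833) = 0.3494.
The system's lateral magnification is m_1 m_2 = (0.3333)(0.3494) = 0.1165.

0.116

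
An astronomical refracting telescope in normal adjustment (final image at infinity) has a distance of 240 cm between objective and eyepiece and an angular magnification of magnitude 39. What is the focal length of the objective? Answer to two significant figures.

230 cm

In normal adjustment the tube length equals f_obj + f_eye and |M| = f_obj/f_eye.
So f_obj = 39 f_eye and 39 f_eye + f_eye = 240 cm, giving f_eye = 240/40 = 6.000 cm and f_obj = 234.000 cm.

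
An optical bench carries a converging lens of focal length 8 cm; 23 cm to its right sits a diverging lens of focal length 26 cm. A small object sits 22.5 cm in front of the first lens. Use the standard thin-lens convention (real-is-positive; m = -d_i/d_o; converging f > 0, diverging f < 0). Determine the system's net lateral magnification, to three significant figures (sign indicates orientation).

-0.392

Applying the thin-lens equation to the first lens, 1/8 = 1/22.5 + 1/d_i1, which gives d_i1 = 12.414 cm.
Its lateral magnification is m_1 = -d_i1/d_o1 = -(12.414)/22.5 = -0.5517.
That image sits 10.586 cm in front of the second lens, so d_o2 = 10.586 cm.
Applying the thin-lens equation again with f_2 = -26 cm and d_o2 = 10.586 cm gives d_i2 = -7.523 cm.
m_2 = -(-7.523)/(10.586) = 0.7107.
Total m = m_1 x m_2 = (-0.5517)(0.7107) = -0.3921.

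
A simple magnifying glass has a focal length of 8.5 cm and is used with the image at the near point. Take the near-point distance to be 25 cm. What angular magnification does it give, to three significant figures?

3.94

M = 1 + D/f = 1 + 25/8.5 = 3.941.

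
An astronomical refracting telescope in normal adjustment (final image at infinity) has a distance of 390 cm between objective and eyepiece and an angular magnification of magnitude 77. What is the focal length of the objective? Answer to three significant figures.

385 cm

In normal adjustment the tube length equals f_obj + f_eye and |M| = f_obj/f_eye.
So f_obj = 77 f_eye and 77 f_eye + f_eye = 390 cm, giving f_eye = 390/78 = 5.000 cm and f_obj = 385.000 cm.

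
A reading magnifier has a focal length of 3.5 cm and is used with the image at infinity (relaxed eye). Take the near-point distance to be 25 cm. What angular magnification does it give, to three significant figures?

M = D/f = 25/3.5 = 7.143.

7.14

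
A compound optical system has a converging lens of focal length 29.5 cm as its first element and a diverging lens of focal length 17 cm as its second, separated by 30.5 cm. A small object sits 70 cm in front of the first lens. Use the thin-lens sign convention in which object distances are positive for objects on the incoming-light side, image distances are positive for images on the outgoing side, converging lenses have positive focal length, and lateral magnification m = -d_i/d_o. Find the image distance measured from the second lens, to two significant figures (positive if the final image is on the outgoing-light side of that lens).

First lens: d_i1 = 1/(1/29.5 - 1/70) = 50.988 cm.
This image would form 50.988 cm past lens 1, i.e. 20.488 cm beyond lens 2, so it is a virtual object for lens 2: d_o2 = 30.5 - 50.988 = -20.488 cm.
Second lens: d_i2 = 1/(1/(-17) - 1/(-20.488)) = -99.864 cm.

-100 cm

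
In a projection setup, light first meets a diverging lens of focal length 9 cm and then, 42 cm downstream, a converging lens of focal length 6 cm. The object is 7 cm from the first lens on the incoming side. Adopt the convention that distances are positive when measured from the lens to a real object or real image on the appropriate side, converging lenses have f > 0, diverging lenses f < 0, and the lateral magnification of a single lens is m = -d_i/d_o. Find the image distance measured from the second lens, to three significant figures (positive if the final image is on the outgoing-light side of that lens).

6.90 cm

First lens: d_i1 = 1/(1/(-9) - 1/7) = -3.938 cm.
The intermediate image is virtual, 3.938 cm to the left of lens 1, so d_o2 = L - d_i1 = 42 - (-3.938) = 45.938 cm.
Second lens: d_i2 = 1/(1/6 - 1/(45.938)) = 6.901 cm.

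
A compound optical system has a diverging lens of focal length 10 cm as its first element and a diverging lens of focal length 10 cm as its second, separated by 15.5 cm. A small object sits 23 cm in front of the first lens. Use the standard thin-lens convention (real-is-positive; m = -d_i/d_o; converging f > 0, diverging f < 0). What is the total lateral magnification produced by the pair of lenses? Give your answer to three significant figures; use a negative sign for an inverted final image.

0.0933

Lens 1: 1/d_i1 = 1/f_1 - 1/d_o1 = 1/(-10) - 1/23 = -0.14348 cm^-1, so d_i1 = -6.970 cm.
m_1 = -(-6.970)/23 = 0.3030.
The intermediate image is virtual, 6.970 cm to the left of lens 1, so d_o2 = L - d_i1 = 15.5 - (-6.970) = 22.470 cm.
Lens 2: 1/d_i2 = 1/f_2 - 1/d_o2 = 1/(-10) - 1/(22.470) = -0.14450 cm^-1, so d_i2 = -6.920 cm.
m_2 = -(-6.920)/(22.470) = 0.3080.
Overall magnification: m = m_1 m_2 = 0.0933.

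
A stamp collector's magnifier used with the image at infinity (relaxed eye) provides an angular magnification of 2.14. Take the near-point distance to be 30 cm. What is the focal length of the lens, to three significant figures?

14.0 cm

For the image at infinity, M = D/f.
f = D/M = 30/2.14 = 14.019 cm.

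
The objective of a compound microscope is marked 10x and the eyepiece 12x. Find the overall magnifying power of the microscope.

The overall magnification of a compound microscope is the product of the objective and eyepiece magnifications:
M = M_obj x M_eye = 10 x 12 = 120.

120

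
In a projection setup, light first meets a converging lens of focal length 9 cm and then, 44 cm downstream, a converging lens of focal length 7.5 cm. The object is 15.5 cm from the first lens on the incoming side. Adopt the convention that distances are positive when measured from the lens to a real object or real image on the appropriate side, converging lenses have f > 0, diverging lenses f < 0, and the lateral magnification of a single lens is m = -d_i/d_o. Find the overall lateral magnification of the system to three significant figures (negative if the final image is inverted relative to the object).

0.691

Applying the thin-lens equation to the first lens, 1/9 = 1/15.5 + 1/d_i1, which gives d_i1 = 21.462 cm.
Its lateral magnification is m_1 = -d_i1/d_o1 = -(21.462)/15.5 = -1.3846.
That image sits 22.538 cm in front of the second lens, so d_o2 = 22.538 cm.
Applying the thin-lens equation again with f_2 = 7.5 cm and d_o2 = 22.538 cm gives d_i2 = 11.240 cm.
m_2 = -(11.240)/(22.538) = -0.4987.
Total m = m_1 x m_2 = (-1.3846)(-0.4987) = 0.6905.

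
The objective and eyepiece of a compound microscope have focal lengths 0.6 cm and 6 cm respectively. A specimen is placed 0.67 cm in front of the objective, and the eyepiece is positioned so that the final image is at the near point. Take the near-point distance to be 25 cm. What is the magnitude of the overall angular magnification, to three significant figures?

Objective: 1/d_i = 1/f_obj - 1/d_o = 1/0.6 - 1/0.67 = 0.17413 cm^-1, so d_i = 5.743 cm.
m_obj = -d_i/d_o = -5.743/0.67 = -8.571.
Eyepiece angular magnification (image at near point): M_eye = 1 + D/f_e = 1 + 25/6 = 5.167.
Overall M = m_obj x M_eye = (-8.571)(5.167) = -44.29.
|M| = 44.29.

44.3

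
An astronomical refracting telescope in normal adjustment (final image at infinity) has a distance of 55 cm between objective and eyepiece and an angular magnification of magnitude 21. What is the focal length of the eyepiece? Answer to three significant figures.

2.50 cm

In normal adjustment the tube length equals f_obj + f_eye and |M| = f_obj/f_eye.
So f_obj = 21 f_eye and 21 f_eye + f_eye = 55 cm, giving f_eye = 55/22 = 2.500 cm and f_obj = 52.500 cm.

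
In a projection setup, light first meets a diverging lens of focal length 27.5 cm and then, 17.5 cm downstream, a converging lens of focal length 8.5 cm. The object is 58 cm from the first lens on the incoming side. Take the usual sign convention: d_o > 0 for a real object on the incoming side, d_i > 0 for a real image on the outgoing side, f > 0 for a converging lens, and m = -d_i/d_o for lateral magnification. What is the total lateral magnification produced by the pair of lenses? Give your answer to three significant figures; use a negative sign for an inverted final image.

First lens: d_i1 = 1/(1/(-27.5) - 1/58) = -18.655 cm.
m_1 = -(-18.655)/58 = 0.3216.
The intermediate image is virtual, 18.655 cm to the left of lens 1, so d_o2 = L - d_i1 = 17.5 - (-18.655) = 36.155 cm.
Second lens: d_i2 = 1/(1/8.5 - 1/(36.155)) = 11.113 cm.
m_2 = -(11.113)/(36.155) = -0.3074.
The system's lateral magnification is m_1 m_2 = (0.3216)(-0.3074) = -0.0989.

-0.0989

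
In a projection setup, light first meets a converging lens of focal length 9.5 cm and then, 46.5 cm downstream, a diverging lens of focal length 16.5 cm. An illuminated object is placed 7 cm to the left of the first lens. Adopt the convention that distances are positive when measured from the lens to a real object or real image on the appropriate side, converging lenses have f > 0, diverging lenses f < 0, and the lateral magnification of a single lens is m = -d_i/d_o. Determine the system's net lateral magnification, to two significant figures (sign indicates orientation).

0.70

First lens: d_i1 = 1/(1/9.5 - 1/7) = -26.600 cm.
m_1 = -(-26.600)/7 = 3.8000.
With d_i1 < 0 the first image is virtual and lies on the object side; the object distance for lens 2 is d_o2 = 46.5 - (-26.600) = 73.100 cm.
Second lens: d_i2 = 1/(1/(-16.5) - 1/(73.100)) = -13.461 cm.
m_2 = -(-13.461)/(73.100) = 0.1842.
Overall magnification: m = m_1 m_2 = 0.6998.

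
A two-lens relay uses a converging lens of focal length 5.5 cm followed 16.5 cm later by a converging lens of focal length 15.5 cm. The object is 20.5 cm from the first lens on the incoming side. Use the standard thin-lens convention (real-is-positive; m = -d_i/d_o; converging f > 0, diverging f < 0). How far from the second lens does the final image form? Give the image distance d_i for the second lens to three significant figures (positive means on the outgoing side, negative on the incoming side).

First lens: d_i1 = 1/(1/5.5 - 1/20.5) = 7.517 cm.
That image sits 8.983 cm in front of the second lens, so d_o2 = 8.983 cm.
Second lens: d_i2 = 1/(1/15.5 - 1/(8.983)) = -21.367 cm.

-21.4 cm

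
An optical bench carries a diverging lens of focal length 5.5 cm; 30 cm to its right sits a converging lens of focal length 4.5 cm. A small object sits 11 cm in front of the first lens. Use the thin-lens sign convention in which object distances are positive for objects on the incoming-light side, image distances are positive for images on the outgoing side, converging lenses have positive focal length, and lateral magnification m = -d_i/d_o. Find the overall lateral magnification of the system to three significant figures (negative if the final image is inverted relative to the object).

First lens: d_i1 = 1/(1/(-5.5) - 1/11) = -3.667 cm.
m_1 = -(-3.667)/11 = 0.3333.
The intermediate image is virtual, 3.667 cm to the left of lens 1, so d_o2 = L - d_i1 = 30 - (-3.667) = 33.667 cm.
Second lens: d_i2 = 1/(1/4.5 - 1/(33.667)) = 5.194 cm.
m_2 = -(5.194)/(33.667) = -0.1543.
Overall magnification: m = m_1 m_2 = -0.0514.

-0.0514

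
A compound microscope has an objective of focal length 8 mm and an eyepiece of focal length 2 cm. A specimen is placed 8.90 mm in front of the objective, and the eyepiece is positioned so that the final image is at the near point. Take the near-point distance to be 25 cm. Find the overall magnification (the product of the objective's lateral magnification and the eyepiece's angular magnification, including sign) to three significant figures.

-120

Convert to cm: f_obj = 8 mm = 0.8 cm; d_o = 8.90 mm = 0.89 cm.
Objective: 1/d_i = 1/f_obj - 1/d_o = 1/0.8 - 1/0.89 = 0.12640 cm^-1, so d_i = 7.911 cm.
m_obj = -d_i/d_o = -7.911/0.89 = -8.889.
Eyepiece angular magnification (image at near point): M_eye = 1 + D/f_e = 1 + 25/2 = 13.500.
Overall M = m_obj x M_eye = (-8.889)(13.500) = -120.00.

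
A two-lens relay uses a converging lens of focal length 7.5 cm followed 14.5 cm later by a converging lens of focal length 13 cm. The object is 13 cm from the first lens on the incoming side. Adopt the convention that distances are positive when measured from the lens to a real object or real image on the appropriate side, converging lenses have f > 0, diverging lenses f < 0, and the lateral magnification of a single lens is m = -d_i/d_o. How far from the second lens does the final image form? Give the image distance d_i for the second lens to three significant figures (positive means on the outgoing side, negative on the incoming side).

2.59 cm

Lens 1: 1/d_i1 = 1/f_1 - 1/d_o1 = 1/7.5 - 1/13 = 0.05641 cm^-1, so d_i1 = 17.727 cm.
Since 17.727 cm > 14.5 cm, the first image lies past the second lens and serves as a virtual object: d_o2 = L - d_i1 = -3.227 cm.
Lens 2: 1/d_i2 = 1/f_2 - 1/d_o2 = 1/13 - 1/(-3.227) = 0.38678 cm^-1, so d_i2 = 2.585 cm.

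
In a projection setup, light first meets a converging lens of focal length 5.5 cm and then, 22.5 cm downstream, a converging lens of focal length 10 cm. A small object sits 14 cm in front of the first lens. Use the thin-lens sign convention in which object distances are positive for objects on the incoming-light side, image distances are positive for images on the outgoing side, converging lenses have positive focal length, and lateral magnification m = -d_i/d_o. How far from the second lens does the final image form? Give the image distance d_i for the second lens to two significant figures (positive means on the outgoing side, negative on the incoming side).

First lens: d_i1 = 1/(1/5.5 - 1/14) = 9.059 cm.
The intermediate image is 9.059 cm to the right of lens 1, so d_o2 = L - d_i1 = 22.5 - 9.059 = 13.441 cm.
Second lens: d_i2 = 1/(1/10 - 1/(13.441)) = 39.060 cm.

39 cm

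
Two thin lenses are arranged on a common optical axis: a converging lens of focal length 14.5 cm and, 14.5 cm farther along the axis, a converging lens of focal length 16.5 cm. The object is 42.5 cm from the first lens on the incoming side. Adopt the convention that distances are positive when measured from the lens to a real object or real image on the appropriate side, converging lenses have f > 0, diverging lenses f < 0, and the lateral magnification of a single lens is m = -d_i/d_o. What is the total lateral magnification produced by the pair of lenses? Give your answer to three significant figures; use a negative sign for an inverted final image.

First lens: d_i1 = 1/(1/14.5 - 1/42.5) = 22.009 cm.
m_1 = -(22.009)/42.5 = -0.5179.
This image would form 22.009 cm past lens 1, i.e. 7.509 cm beyond lens 2, so it is a virtual object for lens 2: d_o2 = 14.5 - 22.009 = -7.509 cm.
Second lens: d_i2 = 1/(1/16.5 - 1/(-7.509)) = 5.160 cm.
m_2 = -(5.160)/(-7.509) = 0.6872.
Total m = m_1 x m_2 = (-0.5179)(0.6872) = -0.3559.

-0.356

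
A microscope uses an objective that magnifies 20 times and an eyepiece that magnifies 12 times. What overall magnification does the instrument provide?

240

The overall magnification of a compound microscope is the product of the objective and eyepiece magnifications:
M = M_obj x M_eye = 20 x 12 = 240.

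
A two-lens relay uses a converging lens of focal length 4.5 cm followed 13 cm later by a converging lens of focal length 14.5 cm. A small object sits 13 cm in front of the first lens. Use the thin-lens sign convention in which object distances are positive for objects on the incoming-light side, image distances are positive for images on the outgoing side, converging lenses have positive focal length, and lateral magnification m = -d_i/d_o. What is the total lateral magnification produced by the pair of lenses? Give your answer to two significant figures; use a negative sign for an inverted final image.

-0.92

First lens: d_i1 = 1/(1/4.5 - 1/13) = 6.882 cm.
m_1 = -(6.882)/13 = -0.5294.
The intermediate image is 6.882 cm to the right of lens 1, so d_o2 = L - d_i1 = 13 - 6.882 = 6.118 cm.
Second lens: d_i2 = 1/(1/14.5 - 1/(6.118)) = -10.582 cm.
m_2 = -(-10.582)/(6.118) = 1.7298.
Overall magnification: m = m_1 m_2 = -0.9158.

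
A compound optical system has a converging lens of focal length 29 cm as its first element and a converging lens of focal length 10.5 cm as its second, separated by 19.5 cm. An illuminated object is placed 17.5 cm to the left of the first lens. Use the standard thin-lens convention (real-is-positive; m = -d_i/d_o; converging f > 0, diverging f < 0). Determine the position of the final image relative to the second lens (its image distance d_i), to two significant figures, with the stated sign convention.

Applying the thin-lens equation to the first lens, 1/29 = 1/17.5 + 1/d_i1, which gives d_i1 = -44.130 cm.
With d_i1 < 0 the first image is virtual and lies on the object side; the object distance for lens 2 is d_o2 = 19.5 - (-44.130) = 63.630 cm.
Applying the thin-lens equation again with f_2 = 10.5 cm and d_o2 = 63.630 cm gives d_i2 = 12.575 cm.

13 cm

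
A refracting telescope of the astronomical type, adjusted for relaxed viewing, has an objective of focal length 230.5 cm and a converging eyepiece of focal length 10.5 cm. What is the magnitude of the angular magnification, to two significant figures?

|M| = f_obj/|f_eye| = 230.5/10.5 = 21.952.

22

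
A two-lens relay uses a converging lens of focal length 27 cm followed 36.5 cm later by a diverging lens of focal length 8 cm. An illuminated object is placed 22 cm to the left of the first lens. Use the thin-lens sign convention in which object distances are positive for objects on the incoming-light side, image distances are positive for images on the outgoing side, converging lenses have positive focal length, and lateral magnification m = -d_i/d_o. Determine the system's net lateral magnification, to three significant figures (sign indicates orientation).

0.265

Applying the thin-lens equation to the first lens, 1/27 = 1/22 + 1/d_i1, which gives d_i1 = -118.800 cm.
Its lateral magnification is m_1 = -d_i1/d_o1 = -(-118.800)/22 = 5.4000.
With d_i1 < 0 the first image is virtual and lies on the object side; the object distance for lens 2 is d_o2 = 36.5 - (-118.800) = 155.300 cm.
Applying the thin-lens equation again with f_2 = -8 cm and d_o2 = 155.300 cm gives d_i2 = -7.608 cm.
m_2 = -(-7.608)/(155.300) = 0.0490.
Total m = m_1 x m_2 = (5.4000)(0.0490) = 0.2645.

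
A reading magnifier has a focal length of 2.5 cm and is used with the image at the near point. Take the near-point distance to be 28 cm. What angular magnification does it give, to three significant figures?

12.2

M = 1 + D/f = 1 + 28/2.5 = 12.200.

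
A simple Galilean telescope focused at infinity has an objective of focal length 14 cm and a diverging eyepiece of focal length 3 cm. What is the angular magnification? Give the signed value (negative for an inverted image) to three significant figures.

4.67

M = -f_obj/f_eye = -14/(-3) = 4.667.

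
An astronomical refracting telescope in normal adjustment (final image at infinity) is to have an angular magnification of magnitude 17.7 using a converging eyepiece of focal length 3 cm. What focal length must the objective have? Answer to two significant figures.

53 cm

|M| = f_obj/|f_eye|, so f_obj = |M| x |f_eye| = 17.7 x 3 = 53.100 cm.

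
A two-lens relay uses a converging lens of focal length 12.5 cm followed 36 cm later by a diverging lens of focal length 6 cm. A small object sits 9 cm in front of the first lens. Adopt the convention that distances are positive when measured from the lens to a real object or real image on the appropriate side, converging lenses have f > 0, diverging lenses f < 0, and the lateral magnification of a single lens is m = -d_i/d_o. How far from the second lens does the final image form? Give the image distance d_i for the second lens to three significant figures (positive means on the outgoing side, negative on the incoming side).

-5.51 cm

Lens 1: 1/d_i1 = 1/f_1 - 1/d_o1 = 1/12.5 - 1/9 = -0.03111 cm^-1, so d_i1 = -32.143 cm.
With d_i1 < 0 the first image is virtual and lies on the object side; the object distance for lens 2 is d_o2 = 36 - (-32.143) = 68.143 cm.
Lens 2: 1/d_i2 = 1/f_2 - 1/d_o2 = 1/(-6) - 1/(68.143) = -0.18134 cm^-1, so d_i2 = -5.514 cm.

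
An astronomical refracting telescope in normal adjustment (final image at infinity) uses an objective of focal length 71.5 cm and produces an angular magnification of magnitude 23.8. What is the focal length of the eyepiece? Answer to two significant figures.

|M| = f_obj/f_eye, so f_eye = f_obj/|M| = 71.5/23.8 = 3.004 cm.

3.0 cm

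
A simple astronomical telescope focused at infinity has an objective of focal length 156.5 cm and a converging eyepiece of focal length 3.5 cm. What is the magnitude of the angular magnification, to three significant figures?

|M| = f_obj/|f_eye| = 156.5/3.5 = 44.714.

44.7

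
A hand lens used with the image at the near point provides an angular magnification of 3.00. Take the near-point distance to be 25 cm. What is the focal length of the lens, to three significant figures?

12.5 cm

For the image at the near point, M = 1 + D/f.
f = D/(M - 1) = 25/(3.0 - 1) = 12.500 cm.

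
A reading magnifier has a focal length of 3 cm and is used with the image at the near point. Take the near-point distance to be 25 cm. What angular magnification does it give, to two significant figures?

M = 1 + D/f = 1 + 25/3 = 9.333.

9.3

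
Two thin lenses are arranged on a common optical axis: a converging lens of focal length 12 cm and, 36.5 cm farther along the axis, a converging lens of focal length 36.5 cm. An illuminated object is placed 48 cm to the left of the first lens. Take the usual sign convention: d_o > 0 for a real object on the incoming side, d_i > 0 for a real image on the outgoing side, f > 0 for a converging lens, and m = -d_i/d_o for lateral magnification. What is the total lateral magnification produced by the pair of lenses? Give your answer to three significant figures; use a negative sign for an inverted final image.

Lens 1: 1/d_i1 = 1/f_1 - 1/d_o1 = 1/12 - 1/48 = 0.06250 cm^-1, so d_i1 = 16.000 cm.
m_1 = -(16.000)/48 = -0.3333.
The intermediate image is 16.000 cm to the right of lens 1, so d_o2 = L - d_i1 = 36.5 - 16.000 = 20.500 cm.
Lens 2: 1/d_i2 = 1/f_2 - 1/d_o2 = 1/36.5 - 1/(20.500) = -0.02138 cm^-1, so d_i2 = -46.766 cm.
m_2 = -(-46.766)/(20.500) = 2.2812.
Total m = m_1 x m_2 = (-0.3333)(2.2812) = -0.7604.

-0.760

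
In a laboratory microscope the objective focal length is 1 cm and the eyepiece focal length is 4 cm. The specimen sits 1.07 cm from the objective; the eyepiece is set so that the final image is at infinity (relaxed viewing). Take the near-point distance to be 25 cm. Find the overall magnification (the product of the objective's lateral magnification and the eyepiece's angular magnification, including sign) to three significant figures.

Objective: 1/d_i = 1/f_obj - 1/d_o = 1/1 - 1/1.07 = 0.06542 cm^-1, so d_i = 15.286 cm.
m_obj = -d_i/d_o = -15.286/1.07 = -14.286.
Eyepiece angular magnification (image at infinity): M_eye = D/f_e = 25/4 = 6.250.
Overall M = m_obj x M_eye = (-14.286)(6.250) = -89.29.

-89.3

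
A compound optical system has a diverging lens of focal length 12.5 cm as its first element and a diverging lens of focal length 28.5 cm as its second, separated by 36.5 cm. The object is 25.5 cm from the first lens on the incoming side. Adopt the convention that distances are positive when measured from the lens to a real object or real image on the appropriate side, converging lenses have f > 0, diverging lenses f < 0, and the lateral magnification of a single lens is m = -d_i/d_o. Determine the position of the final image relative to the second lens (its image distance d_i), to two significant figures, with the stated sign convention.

-17 cm

Lens 1: 1/d_i1 = 1/f_1 - 1/d_o1 = 1/(-12.5) - 1/25.5 = -0.11922 cm^-1, so d_i1 = -8.388 cm.
The intermediate image is virtual, 8.388 cm to the left of lens 1, so d_o2 = L - d_i1 = 36.5 - (-8.388) = 44.888 cm.
Lens 2: 1/d_i2 = 1/f_2 - 1/d_o2 = 1/(-28.5) - 1/(44.888) = -0.05737 cm^-1, so d_i2 = -17.432 cm.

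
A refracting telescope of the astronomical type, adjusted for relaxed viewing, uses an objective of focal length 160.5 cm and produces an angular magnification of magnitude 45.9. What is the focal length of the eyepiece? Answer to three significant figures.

3.50 cm

|M| = f_obj/f_eye, so f_eye = f_obj/|M| = 160.5/45.9 = 3.497 cm.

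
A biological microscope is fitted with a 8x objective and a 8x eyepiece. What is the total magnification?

64

The overall magnification of a compound microscope is the product of the objective and eyepiece magnifications:
M = M_obj x M_eye = 8 x 8 = 64.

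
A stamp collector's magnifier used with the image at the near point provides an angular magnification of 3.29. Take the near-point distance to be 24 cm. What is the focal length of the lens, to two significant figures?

For the image at the near point, M = 1 + D/f.
f = D/(M - 1) = 24/(3.29 - 1) = 10.480 cm.

10 cm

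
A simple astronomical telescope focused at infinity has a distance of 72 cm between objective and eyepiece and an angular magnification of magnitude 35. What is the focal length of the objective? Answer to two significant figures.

70 cm

In normal adjustment the tube length equals f_obj + f_eye and |M| = f_obj/f_eye.
So f_obj = 35 f_eye and 35 f_eye + f_eye = 72 cm, giving f_eye = 72/36 = 2.000 cm and f_obj = 70.000 cm.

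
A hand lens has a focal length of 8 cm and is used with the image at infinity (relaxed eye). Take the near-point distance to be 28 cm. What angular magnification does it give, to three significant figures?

M = D/f = 28/8 = 3.500.

3.50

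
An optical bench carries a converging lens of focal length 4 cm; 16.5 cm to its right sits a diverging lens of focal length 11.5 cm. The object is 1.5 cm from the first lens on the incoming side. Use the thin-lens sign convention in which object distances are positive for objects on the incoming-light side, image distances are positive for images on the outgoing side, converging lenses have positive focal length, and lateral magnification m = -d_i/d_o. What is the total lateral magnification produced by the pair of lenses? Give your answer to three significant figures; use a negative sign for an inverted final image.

First lens: d_i1 = 1/(1/4 - 1/1.5) = -2.400 cm.
m_1 = -(-2.400)/1.5 = 1.6000.
With d_i1 < 0 the first image is virtual and lies on the object side; the object distance for lens 2 is d_o2 = 16.5 - (-2.400) = 18.900 cm.
Second lens: d_i2 = 1/(1/(-11.5) - 1/(18.900)) = -7.150 cm.
m_2 = -(-7.150)/(18.900) = 0.3783.
Total m = m_1 x m_2 = (1.6000)(0.3783) = 0.6053.

0.605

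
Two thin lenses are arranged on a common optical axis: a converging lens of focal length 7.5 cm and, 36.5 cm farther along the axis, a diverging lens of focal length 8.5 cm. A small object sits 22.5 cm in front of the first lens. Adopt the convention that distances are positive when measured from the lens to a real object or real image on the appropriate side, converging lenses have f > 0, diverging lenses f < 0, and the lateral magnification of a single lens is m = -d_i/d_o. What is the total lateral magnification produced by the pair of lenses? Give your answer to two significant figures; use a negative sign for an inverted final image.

First lens: d_i1 = 1/(1/7.5 - 1/22.5) = 11.250 cm.
m_1 = -(11.250)/22.5 = -0.5000.
The intermediate image is 11.250 cm to the right of lens 1, so d_o2 = L - d_i1 = 36.5 - 11.250 = 25.250 cm.
Second lens: d_i2 = 1/(1/(-8.5) - 1/(25.250)) = -6.359 cm.
m_2 = -(-6.359)/(25.250) = 0.2519.
Total m = m_1 x m_2 = (-0.5000)(0.2519) = -0.1259.

-0.13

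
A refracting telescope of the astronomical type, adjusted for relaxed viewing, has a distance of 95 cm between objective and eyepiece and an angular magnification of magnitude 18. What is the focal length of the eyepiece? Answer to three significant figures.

In normal adjustment the tube length equals f_obj + f_eye and |M| = f_obj/f_eye.
So f_obj = 18 f_eye and 18 f_eye + f_eye = 95 cm, giving f_eye = 95/19 = 5.000 cm and f_obj = 90.000 cm.

5.00 cm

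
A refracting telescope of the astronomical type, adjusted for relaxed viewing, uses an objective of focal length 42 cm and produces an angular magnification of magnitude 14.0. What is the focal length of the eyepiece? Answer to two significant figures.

3.0 cm

|M| = f_obj/f_eye, so f_eye = f_obj/|M| = 42/14.0 = 3.000 cm.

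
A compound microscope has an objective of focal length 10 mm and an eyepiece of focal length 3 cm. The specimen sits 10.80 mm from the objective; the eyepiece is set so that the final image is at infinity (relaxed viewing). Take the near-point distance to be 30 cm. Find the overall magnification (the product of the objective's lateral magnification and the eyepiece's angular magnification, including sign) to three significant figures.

Convert to cm: f_obj = 10 mm = 1 cm; d_o = 10.80 mm = 1.08 cm.
Objective: 1/d_i = 1/f_obj - 1/d_o = 1/1 - 1/1.08 = 0.07407 cm^-1, so d_i = 13.500 cm.
m_obj = -d_i/d_o = -13.500/1.08 = -12.500.
Eyepiece angular magnification (image at infinity): M_eye = D/f_e = 30/3 = 10.000.
Overall M = m_obj x M_eye = (-12.500)(10.000) = -125.00.

-125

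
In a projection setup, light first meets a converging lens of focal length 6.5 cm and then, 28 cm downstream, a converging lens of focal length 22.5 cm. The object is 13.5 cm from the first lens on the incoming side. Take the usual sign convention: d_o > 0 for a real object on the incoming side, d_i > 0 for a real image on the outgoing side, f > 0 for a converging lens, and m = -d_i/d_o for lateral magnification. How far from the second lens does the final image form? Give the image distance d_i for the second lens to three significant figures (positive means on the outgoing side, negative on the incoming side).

-49.5 cm

First lens: d_i1 = 1/(1/6.5 - 1/13.5) = 12.536 cm.
That image sits 15.464 cm in front of the second lens, so d_o2 = 15.464 cm.
Second lens: d_i2 = 1/(1/22.5 - 1/(15.464)) = -49.454 cm.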